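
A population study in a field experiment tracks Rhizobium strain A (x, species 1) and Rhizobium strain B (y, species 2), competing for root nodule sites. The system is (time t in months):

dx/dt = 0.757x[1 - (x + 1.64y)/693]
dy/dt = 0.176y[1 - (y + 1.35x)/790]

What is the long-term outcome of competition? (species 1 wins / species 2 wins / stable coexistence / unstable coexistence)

unstable coexistence (outcome depends on initial conditions)

Compare the nullcline intercepts: K1/α12 = 693/1.64 = 423 < K2 = 790; K2/α21 = 790/1.35 = 585 < K1 = 693.
Since both are reversed, neither can invade when rare; the interior point is a saddle.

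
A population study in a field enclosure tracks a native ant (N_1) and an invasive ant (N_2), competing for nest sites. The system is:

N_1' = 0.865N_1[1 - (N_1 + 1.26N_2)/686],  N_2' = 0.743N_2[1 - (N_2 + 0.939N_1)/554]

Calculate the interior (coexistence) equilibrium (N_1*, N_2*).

Setting both brackets to zero gives the nullclines N_1 + 1.26N_2 = 686 and 0.939N_1 + N_2 = 554.
Substituting N_2 = 554 - 0.939N_1 into the first: N_1(1 - 1.26·0.939) = 686 - 1.26·554.
So N_1* = -12/-0.183 = 65.7, and then N_2* = 554 - 0.939·65.7 = 492.

N_1* ≈ 65.7, N_2* ≈ 492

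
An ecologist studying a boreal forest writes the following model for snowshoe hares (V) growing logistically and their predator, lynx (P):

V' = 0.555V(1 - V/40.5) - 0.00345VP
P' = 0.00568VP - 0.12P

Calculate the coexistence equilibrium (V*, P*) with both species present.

From dP/dt = 0 with P > 0: 0.00568V* = 0.12, so V* = 21.1.
Substitute into dV/dt = 0: 0.555(1 - 21.1/40.5) = 0.00345P*.
The bracket is 0.478, giving P* = 0.265/0.00345 = 77.

V* ≈ 21.1, P* ≈ 77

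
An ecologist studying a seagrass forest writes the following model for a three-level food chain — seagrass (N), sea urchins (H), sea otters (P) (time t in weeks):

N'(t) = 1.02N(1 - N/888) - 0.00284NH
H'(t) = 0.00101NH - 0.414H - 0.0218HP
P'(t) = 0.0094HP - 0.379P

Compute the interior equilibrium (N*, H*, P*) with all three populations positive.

From dP/dt = 0: 0.0094H* = 0.379, so H* = 40.3.
From dN/dt = 0: 1.02(1 - N*/888) = 0.00284·40.3, giving N* = 888·(1 - 0.112) = 788.
From dH/dt = 0: 0.00101·788 - 0.414 = 0.0218P*, so P* = 0.382/0.0218 = 17.5.

N* ≈ 788, H* ≈ 40.3, P* ≈ 17.5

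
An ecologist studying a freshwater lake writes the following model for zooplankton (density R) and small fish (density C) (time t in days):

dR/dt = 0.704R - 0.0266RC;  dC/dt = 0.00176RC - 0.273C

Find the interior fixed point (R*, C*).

R* ≈ 155, C* ≈ 26.5

Set dC/dt = 0 with C > 0: 0.00176R - 0.273 = 0, so R* = 0.273/0.00176 = 155.
Set dR/dt = 0 with R > 0: 0.704 - 0.0266C = 0, so C* = 0.704/0.0266 = 26.5.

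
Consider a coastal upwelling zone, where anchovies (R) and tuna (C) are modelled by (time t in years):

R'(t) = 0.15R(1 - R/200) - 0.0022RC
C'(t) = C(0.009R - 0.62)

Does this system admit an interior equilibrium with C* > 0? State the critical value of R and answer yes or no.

The predator equation gives dC/dt > 0 only when R > 0.62/0.009 = 68.9.
Without the predator, R → K = 200. Since 200 > 68.9, the predator can invade and persist.

Threshold R = 68.9; K > 68.9, so yes, the predator persists.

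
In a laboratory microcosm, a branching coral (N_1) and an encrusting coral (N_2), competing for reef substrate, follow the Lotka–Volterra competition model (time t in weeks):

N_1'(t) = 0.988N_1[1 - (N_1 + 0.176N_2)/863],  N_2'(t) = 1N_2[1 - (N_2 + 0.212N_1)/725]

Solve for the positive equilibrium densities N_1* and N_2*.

Setting both brackets to zero gives the nullclines N_1 + 0.176N_2 = 863 and 0.212N_1 + N_2 = 725.
Substituting N_2 = 725 - 0.212N_1 into the first: N_1(1 - 0.176·0.212) = 863 - 0.176·725.
So N_1* = 735/0.963 = 764, and then N_2* = 725 - 0.212·764 = 563.

N_1* ≈ 764, N_2* ≈ 563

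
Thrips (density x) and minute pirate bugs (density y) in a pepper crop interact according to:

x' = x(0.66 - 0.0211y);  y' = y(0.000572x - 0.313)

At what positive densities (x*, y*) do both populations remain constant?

Set dy/dt = 0 with y > 0: 0.000572x - 0.313 = 0, so x* = 0.313/0.000572 = 547.
Set dx/dt = 0 with x > 0: 0.66 - 0.0211y = 0, so y* = 0.66/0.0211 = 31.3.

x* ≈ 547, y* ≈ 31.3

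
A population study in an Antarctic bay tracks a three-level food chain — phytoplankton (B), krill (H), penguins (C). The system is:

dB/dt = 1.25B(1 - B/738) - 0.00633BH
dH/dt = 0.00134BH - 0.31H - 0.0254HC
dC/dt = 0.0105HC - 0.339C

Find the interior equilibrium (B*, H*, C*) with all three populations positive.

From dC/dt = 0: 0.0105H* = 0.339, so H* = 32.3.
From dB/dt = 0: 1.25(1 - B*/738) = 0.00633·32.3, giving B* = 738·(1 - 0.163) = 617.
From dH/dt = 0: 0.00134·617 - 0.31 = 0.0254C*, so C* = 0.517/0.0254 = 20.4.

B* ≈ 617, H* ≈ 32.3, C* ≈ 20.4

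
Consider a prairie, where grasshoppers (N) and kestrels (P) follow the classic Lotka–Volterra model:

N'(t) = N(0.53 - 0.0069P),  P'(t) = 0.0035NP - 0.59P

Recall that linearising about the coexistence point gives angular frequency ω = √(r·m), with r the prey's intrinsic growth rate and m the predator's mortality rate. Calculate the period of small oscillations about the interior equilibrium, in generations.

T ≈ 11.2 generations

Here r = 0.53 and m = 0.59, so r·m = 0.313.
ω = √0.313 = 0.559 per generation, hence T = 2π/ω ≈ 11.2 generations.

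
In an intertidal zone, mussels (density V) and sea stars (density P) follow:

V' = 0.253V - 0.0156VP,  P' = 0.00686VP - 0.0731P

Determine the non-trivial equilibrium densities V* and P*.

V* ≈ 10.7, P* ≈ 16.2

Set dP/dt = 0 with P > 0: 0.00686V - 0.0731 = 0, so V* = 0.0731/0.00686 = 10.7.
Set dV/dt = 0 with V > 0: 0.253 - 0.0156P = 0, so P* = 0.253/0.0156 = 16.2.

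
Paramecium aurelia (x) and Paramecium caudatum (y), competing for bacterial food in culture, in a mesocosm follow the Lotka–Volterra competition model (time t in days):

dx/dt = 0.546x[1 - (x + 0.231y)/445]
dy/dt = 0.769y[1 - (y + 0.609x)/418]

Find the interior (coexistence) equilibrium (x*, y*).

Setting both brackets to zero gives the nullclines x + 0.231y = 445 and 0.609x + y = 418.
Substituting y = 418 - 0.609x into the first: x(1 - 0.231·0.609) = 445 - 0.231·418.
So x* = 348/0.859 = 405, and then y* = 418 - 0.609·405 = 171.

x* ≈ 405, y* ≈ 171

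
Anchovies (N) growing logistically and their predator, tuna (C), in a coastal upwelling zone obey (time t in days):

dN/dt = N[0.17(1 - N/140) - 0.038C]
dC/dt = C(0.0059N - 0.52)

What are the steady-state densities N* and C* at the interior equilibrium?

N* ≈ 88.1, C* ≈ 1.66

From dC/dt = 0 with C > 0: 0.0059N* = 0.52, so N* = 88.1.
Substitute into dN/dt = 0: 0.17(1 - 88.1/140) = 0.038C*.
The bracket is 0.37, giving C* = 0.063/0.038 = 1.66.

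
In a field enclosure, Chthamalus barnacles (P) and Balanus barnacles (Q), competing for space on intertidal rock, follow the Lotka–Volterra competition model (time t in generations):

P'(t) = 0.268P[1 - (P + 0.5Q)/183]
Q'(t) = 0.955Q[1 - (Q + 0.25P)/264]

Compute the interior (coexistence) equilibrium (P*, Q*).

P* ≈ 58.3, Q* ≈ 249

Setting both brackets to zero gives the nullclines P + 0.5Q = 183 and 0.25P + Q = 264.
Substituting Q = 264 - 0.25P into the first: P(1 - 0.5·0.25) = 183 - 0.5·264.
So P* = 51/0.875 = 58.3, and then Q* = 264 - 0.25·58.3 = 249.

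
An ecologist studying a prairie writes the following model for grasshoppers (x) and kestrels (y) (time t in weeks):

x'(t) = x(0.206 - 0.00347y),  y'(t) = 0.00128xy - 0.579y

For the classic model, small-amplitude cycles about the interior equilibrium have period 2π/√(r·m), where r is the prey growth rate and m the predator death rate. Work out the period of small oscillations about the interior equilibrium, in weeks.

Here r = 0.206 and m = 0.579, so r·m = 0.119.
ω = √0.119 = 0.345 per week, hence T = 2π/ω ≈ 18.2 weeks.

T ≈ 18.2 weeks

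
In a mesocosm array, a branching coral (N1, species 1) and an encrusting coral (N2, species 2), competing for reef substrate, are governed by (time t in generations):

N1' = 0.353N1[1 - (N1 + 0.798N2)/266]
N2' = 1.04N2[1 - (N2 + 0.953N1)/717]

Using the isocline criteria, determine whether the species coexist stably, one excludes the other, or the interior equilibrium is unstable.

Compare the nullcline intercepts: K1/α12 = 266/0.798 = 333 < K2 = 717; K2/α21 = 717/0.953 = 752 > K1 = 266.
Since the inequalities point opposite ways, species 2 can invade but species 1 cannot.

species 2 excludes species 1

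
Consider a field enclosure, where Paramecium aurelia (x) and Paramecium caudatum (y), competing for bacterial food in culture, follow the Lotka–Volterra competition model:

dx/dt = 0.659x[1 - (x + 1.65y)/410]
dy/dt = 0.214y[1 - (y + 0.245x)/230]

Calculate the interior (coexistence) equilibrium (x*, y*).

x* ≈ 51.2, y* ≈ 217

Setting both brackets to zero gives the nullclines x + 1.65y = 410 and 0.245x + y = 230.
Substituting y = 230 - 0.245x into the first: x(1 - 1.65·0.245) = 410 - 1.65·230.
So x* = 30.5/0.596 = 51.2, and then y* = 230 - 0.245·51.2 = 217.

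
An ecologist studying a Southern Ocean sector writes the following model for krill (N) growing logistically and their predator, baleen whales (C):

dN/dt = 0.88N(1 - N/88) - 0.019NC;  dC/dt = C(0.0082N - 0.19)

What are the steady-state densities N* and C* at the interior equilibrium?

N* ≈ 23.2, C* ≈ 34.1

From dC/dt = 0 with C > 0: 0.0082N* = 0.19, so N* = 23.2.
Substitute into dN/dt = 0: 0.88(1 - 23.2/88) = 0.019C*.
The bracket is 0.737, giving C* = 0.648/0.019 = 34.1.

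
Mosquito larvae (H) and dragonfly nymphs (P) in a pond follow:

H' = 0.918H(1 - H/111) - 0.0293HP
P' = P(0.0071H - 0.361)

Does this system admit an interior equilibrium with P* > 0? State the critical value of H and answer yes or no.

Threshold H = 50.8; K > 50.8, so yes, the predator persists.

The predator equation gives dP/dt > 0 only when H > 0.361/0.0071 = 50.8.
Without the predator, H → K = 111. Since 111 > 50.8, the predator can invade and persist.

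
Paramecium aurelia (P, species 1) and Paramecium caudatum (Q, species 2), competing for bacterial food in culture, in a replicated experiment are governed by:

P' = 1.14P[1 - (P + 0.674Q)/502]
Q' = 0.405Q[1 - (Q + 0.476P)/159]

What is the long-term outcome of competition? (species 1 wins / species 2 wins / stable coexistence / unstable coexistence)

species 1 excludes species 2

Compare the nullcline intercepts: K1/α12 = 502/0.674 = 745 > K2 = 159; K2/α21 = 159/0.476 = 334 < K1 = 502.
Since the inequalities point opposite ways, species 1 can invade but species 2 cannot.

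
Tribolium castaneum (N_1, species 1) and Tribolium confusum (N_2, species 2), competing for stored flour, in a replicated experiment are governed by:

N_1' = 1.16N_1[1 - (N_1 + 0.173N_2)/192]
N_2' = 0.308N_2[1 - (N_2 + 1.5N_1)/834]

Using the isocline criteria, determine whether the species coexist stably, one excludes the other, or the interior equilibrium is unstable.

stable coexistence

Compare the nullcline intercepts: K1/α12 = 192/0.173 = 1110 > K2 = 834; K2/α21 = 834/1.5 = 556 > K1 = 192.
Since both inequalities hold, each species can invade when rare, so the interior equilibrium is stable.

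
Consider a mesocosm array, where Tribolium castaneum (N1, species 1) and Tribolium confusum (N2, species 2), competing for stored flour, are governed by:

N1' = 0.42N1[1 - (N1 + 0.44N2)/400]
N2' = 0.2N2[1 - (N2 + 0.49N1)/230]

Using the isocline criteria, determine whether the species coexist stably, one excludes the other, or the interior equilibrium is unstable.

stable coexistence

Compare the nullcline intercepts: K1/α12 = 400/0.44 = 909 > K2 = 230; K2/α21 = 230/0.49 = 469 > K1 = 400.
Since both inequalities hold, each species can invade when rare, so the interior equilibrium is stable.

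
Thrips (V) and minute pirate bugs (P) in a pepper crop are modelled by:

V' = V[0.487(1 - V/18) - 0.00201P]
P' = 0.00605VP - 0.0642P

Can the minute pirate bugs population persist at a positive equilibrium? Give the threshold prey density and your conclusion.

Threshold V = 10.6; K > 10.6, so yes, the predator persists.

The predator equation gives dP/dt > 0 only when V > 0.0642/0.00605 = 10.6.
Without the predator, V → K = 18. Since 18 > 10.6, the predator can invade and persist.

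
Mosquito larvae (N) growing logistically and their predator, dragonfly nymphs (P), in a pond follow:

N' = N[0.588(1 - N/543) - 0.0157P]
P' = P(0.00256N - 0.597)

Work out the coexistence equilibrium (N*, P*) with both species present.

N* ≈ 233, P* ≈ 21.4

From dP/dt = 0 with P > 0: 0.00256N* = 0.597, so N* = 233.
Substitute into dN/dt = 0: 0.588(1 - 233/543) = 0.0157P*.
The bracket is 0.571, giving P* = 0.335/0.0157 = 21.4.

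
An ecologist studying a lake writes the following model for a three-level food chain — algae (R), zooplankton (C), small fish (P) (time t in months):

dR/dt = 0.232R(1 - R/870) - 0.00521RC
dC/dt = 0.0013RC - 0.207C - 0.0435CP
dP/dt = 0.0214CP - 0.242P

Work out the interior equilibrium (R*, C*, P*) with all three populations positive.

From dP/dt = 0: 0.0214C* = 0.242, so C* = 11.3.
From dR/dt = 0: 0.232(1 - R*/870) = 0.00521·11.3, giving R* = 870·(1 - 0.254) = 649.
From dC/dt = 0: 0.0013·649 - 0.207 = 0.0435P*, so P* = 0.637/0.0435 = 14.6.

R* ≈ 649, C* ≈ 11.3, P* ≈ 14.6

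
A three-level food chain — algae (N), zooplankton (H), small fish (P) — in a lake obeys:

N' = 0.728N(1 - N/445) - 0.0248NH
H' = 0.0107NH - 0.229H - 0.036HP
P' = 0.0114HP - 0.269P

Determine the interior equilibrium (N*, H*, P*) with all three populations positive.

From dP/dt = 0: 0.0114H* = 0.269, so H* = 23.6.
From dN/dt = 0: 0.728(1 - N*/445) = 0.0248·23.6, giving N* = 445·(1 - 0.804) = 87.3.
From dH/dt = 0: 0.0107·87.3 - 0.229 = 0.036P*, so P* = 0.705/0.036 = 19.6.

N* ≈ 87.3, H* ≈ 23.6, P* ≈ 19.6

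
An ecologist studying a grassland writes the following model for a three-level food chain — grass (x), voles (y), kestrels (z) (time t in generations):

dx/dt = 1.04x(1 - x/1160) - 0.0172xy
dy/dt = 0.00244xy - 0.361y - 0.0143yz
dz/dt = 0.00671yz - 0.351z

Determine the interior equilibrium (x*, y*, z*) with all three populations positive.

From dz/dt = 0: 0.00671y* = 0.351, so y* = 52.3.
From dx/dt = 0: 1.04(1 - x*/1160) = 0.0172·52.3, giving x* = 1160·(1 - 0.865) = 156.
From dy/dt = 0: 0.00244·156 - 0.361 = 0.0143z*, so z* = 0.0207/0.0143 = 1.45.

x* ≈ 156, y* ≈ 52.3, z* ≈ 1.45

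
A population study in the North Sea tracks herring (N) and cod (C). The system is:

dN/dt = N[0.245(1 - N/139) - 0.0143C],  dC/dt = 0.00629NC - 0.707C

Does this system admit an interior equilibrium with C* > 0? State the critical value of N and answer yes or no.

Threshold N = 112; K > 112, so yes, the predator persists.

The predator equation gives dC/dt > 0 only when N > 0.707/0.00629 = 112.
Without the predator, N → K = 139. Since 139 > 112, the predator can invade and persist.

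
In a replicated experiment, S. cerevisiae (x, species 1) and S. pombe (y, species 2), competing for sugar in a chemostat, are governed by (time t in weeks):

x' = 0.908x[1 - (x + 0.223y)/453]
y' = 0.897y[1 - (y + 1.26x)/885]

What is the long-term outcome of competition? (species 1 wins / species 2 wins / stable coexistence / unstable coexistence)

Compare the nullcline intercepts: K1/α12 = 453/0.223 = 2030 > K2 = 885; K2/α21 = 885/1.26 = 702 > K1 = 453.
Since both inequalities hold, each species can invade when rare, so the interior equilibrium is stable.

stable coexistence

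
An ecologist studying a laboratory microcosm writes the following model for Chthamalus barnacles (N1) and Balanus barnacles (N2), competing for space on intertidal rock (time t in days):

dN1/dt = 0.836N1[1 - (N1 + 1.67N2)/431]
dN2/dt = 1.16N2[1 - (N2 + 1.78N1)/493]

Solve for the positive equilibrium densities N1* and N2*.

N1* ≈ 199, N2* ≈ 139

Setting both brackets to zero gives the nullclines N1 + 1.67N2 = 431 and 1.78N1 + N2 = 493.
Substituting N2 = 493 - 1.78N1 into the first: N1(1 - 1.67·1.78) = 431 - 1.67·493.
So N1* = -392/-1.97 = 199, and then N2* = 493 - 1.78·199 = 139.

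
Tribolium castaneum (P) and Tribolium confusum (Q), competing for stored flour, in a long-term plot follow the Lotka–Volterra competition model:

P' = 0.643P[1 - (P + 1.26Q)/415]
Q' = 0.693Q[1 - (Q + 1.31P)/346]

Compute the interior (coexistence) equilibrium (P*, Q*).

Setting both brackets to zero gives the nullclines P + 1.26Q = 415 and 1.31P + Q = 346.
Substituting Q = 346 - 1.31P into the first: P(1 - 1.26·1.31) = 415 - 1.26·346.
So P* = -21/-0.651 = 32.2, and then Q* = 346 - 1.31·32.2 = 304.

P* ≈ 32.2, Q* ≈ 304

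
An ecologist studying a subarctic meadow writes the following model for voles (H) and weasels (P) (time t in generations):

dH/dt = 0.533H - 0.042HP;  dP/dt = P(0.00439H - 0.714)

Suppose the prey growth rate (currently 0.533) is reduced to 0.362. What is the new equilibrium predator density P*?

At the interior fixed point, setting dH/dt = 0 with H > 0 fixes P* = (prey growth rate)/(HP coefficient) — independent of the other coefficients.
With the change, P* = 0.362/0.042 = 8.62; it falls from 12.7.

P* ≈ 8.62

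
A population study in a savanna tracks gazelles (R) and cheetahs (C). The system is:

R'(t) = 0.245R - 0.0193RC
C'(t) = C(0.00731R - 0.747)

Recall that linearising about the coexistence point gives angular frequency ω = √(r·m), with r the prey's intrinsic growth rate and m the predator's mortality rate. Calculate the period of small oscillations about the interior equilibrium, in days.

T ≈ 14.7 days

Here r = 0.245 and m = 0.747, so r·m = 0.183.
ω = √0.183 = 0.428 per day, hence T = 2π/ω ≈ 14.7 days.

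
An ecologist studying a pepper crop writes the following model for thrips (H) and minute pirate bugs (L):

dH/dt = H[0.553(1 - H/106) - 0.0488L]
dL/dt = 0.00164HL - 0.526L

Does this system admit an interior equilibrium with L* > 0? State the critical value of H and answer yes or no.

The predator equation gives dL/dt > 0 only when H > 0.526/0.00164 = 321.
Without the predator, H → K = 106. Since 106 < 321, the predator cannot invade.

Threshold H = 321; K < 321, so no, the predator goes extinct.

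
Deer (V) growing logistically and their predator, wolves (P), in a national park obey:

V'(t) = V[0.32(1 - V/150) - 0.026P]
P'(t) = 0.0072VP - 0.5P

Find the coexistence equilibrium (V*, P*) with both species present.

From dP/dt = 0 with P > 0: 0.0072V* = 0.5, so V* = 69.4.
Substitute into dV/dt = 0: 0.32(1 - 69.4/150) = 0.026P*.
The bracket is 0.537, giving P* = 0.172/0.026 = 6.61.

V* ≈ 69.4, P* ≈ 6.61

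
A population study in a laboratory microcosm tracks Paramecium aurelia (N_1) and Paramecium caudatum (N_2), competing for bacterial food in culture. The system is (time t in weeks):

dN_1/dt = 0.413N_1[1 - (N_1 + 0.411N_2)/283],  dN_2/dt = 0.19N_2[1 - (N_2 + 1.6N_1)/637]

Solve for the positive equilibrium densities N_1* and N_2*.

N_1* ≈ 61.9, N_2* ≈ 538

Setting both brackets to zero gives the nullclines N_1 + 0.411N_2 = 283 and 1.6N_1 + N_2 = 637.
Substituting N_2 = 637 - 1.6N_1 into the first: N_1(1 - 0.411·1.6) = 283 - 0.411·637.
So N_1* = 21.2/0.342 = 61.9, and then N_2* = 637 - 1.6·61.9 = 538.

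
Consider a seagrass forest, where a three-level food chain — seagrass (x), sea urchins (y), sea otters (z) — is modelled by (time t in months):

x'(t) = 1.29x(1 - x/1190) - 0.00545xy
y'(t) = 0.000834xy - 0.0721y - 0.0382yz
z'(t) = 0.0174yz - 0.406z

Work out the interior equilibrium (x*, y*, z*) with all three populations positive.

x* ≈ 1070, y* ≈ 23.3, z* ≈ 21.5

From dz/dt = 0: 0.0174y* = 0.406, so y* = 23.3.
From dx/dt = 0: 1.29(1 - x*/1190) = 0.00545·23.3, giving x* = 1190·(1 - 0.0986) = 1070.
From dy/dt = 0: 0.000834·1070 - 0.0721 = 0.0382z*, so z* = 0.823/0.0382 = 21.5.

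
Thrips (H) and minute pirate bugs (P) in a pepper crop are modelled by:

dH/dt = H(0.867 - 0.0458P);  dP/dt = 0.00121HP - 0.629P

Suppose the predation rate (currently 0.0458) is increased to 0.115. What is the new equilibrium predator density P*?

P* ≈ 7.54

At the interior fixed point, setting dH/dt = 0 with H > 0 fixes P* = (prey growth rate)/(HP coefficient) — independent of the other coefficients.
With the change, P* = 0.867/0.115 = 7.54; it falls from 18.9.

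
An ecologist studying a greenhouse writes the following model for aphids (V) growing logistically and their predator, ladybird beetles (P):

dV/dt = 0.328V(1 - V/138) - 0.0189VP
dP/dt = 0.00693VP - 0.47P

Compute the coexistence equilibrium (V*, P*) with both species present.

V* ≈ 67.8, P* ≈ 8.83

From dP/dt = 0 with P > 0: 0.00693V* = 0.47, so V* = 67.8.
Substitute into dV/dt = 0: 0.328(1 - 67.8/138) = 0.0189P*.
The bracket is 0.509, giving P* = 0.167/0.0189 = 8.83.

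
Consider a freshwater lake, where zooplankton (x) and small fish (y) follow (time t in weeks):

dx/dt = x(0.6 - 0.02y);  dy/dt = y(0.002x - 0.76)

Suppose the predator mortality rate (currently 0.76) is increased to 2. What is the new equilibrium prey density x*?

At the interior fixed point, setting dy/dt = 0 with y > 0 fixes x* = (predator death rate)/(xy coefficient) — independent of the other coefficients.
With the change, x* = 2/0.002 = 1000; it rises from 380.

x* ≈ 1000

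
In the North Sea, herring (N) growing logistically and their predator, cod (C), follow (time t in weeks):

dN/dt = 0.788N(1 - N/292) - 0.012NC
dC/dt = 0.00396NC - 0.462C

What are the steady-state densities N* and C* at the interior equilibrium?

N* ≈ 117, C* ≈ 39.4

From dC/dt = 0 with C > 0: 0.00396N* = 0.462, so N* = 117.
Substitute into dN/dt = 0: 0.788(1 - 117/292) = 0.012C*.
The bracket is 0.6, giving C* = 0.473/0.012 = 39.4.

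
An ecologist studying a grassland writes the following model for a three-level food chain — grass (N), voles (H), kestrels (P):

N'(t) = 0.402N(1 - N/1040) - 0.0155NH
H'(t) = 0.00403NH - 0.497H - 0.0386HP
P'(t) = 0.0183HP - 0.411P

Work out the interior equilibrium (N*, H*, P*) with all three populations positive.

N* ≈ 139, H* ≈ 22.5, P* ≈ 1.68

From dP/dt = 0: 0.0183H* = 0.411, so H* = 22.5.
From dN/dt = 0: 0.402(1 - N*/1040) = 0.0155·22.5, giving N* = 1040·(1 - 0.866) = 139.
From dH/dt = 0: 0.00403·139 - 0.497 = 0.0386P*, so P* = 0.0648/0.0386 = 1.68.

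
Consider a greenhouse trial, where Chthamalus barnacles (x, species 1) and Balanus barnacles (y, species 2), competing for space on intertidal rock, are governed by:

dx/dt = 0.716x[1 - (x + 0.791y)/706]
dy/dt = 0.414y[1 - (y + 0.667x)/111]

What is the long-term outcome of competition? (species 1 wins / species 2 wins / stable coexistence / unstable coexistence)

species 1 excludes species 2

Compare the nullcline intercepts: K1/α12 = 706/0.791 = 893 > K2 = 111; K2/α21 = 111/0.667 = 166 < K1 = 706.
Since the inequalities point opposite ways, species 1 can invade but species 2 cannot.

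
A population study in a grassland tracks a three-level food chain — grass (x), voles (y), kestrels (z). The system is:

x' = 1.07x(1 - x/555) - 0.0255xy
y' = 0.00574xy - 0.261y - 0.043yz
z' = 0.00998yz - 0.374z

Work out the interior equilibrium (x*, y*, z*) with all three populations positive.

From dz/dt = 0: 0.00998y* = 0.374, so y* = 37.5.
From dx/dt = 0: 1.07(1 - x*/555) = 0.0255·37.5, giving x* = 555·(1 - 0.893) = 59.3.
From dy/dt = 0: 0.00574·59.3 - 0.261 = 0.043z*, so z* = 0.0796/0.043 = 1.85.

x* ≈ 59.3, y* ≈ 37.5, z* ≈ 1.85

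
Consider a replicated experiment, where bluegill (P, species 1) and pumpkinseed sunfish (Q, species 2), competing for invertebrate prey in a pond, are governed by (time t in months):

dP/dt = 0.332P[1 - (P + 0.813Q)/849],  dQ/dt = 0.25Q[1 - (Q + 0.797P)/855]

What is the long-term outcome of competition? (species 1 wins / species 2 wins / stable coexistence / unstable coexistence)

Compare the nullcline intercepts: K1/α12 = 849/0.813 = 1040 > K2 = 855; K2/α21 = 855/0.797 = 1070 > K1 = 849.
Since both inequalities hold, each species can invade when rare, so the interior equilibrium is stable.

stable coexistence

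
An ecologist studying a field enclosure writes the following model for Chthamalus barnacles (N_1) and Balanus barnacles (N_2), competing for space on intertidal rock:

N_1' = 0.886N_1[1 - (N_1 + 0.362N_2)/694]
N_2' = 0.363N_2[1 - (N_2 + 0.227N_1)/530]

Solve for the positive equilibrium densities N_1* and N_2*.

Setting both brackets to zero gives the nullclines N_1 + 0.362N_2 = 694 and 0.227N_1 + N_2 = 530.
Substituting N_2 = 530 - 0.227N_1 into the first: N_1(1 - 0.362·0.227) = 694 - 0.362·530.
So N_1* = 502/0.918 = 547, and then N_2* = 530 - 0.227·547 = 406.

N_1* ≈ 547, N_2* ≈ 406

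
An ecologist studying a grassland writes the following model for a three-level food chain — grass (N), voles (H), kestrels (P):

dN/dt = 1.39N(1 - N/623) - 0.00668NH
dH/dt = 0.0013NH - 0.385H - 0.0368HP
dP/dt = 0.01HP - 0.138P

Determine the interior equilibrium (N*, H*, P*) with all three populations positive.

From dP/dt = 0: 0.01H* = 0.138, so H* = 13.8.
From dN/dt = 0: 1.39(1 - N*/623) = 0.00668·13.8, giving N* = 623·(1 - 0.0663) = 582.
From dH/dt = 0: 0.0013·582 - 0.385 = 0.0368P*, so P* = 0.371/0.0368 = 10.1.

N* ≈ 582, H* ≈ 13.8, P* ≈ 10.1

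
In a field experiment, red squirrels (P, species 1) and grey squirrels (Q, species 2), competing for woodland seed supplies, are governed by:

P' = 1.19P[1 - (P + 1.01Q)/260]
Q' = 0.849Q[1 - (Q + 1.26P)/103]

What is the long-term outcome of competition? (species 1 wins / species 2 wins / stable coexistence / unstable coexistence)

Compare the nullcline intercepts: K1/α12 = 260/1.01 = 257 > K2 = 103; K2/α21 = 103/1.26 = 81.7 < K1 = 260.
Since the inequalities point opposite ways, species 1 can invade but species 2 cannot.

species 1 excludes species 2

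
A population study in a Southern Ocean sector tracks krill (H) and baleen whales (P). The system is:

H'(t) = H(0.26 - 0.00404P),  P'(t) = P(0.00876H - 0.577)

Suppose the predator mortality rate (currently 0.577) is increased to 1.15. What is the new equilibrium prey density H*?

At the interior fixed point, setting dP/dt = 0 with P > 0 fixes H* = (predator death rate)/(HP coefficient) — independent of the other coefficients.
With the change, H* = 1.15/0.00876 = 131; it rises from 65.9.

H* ≈ 131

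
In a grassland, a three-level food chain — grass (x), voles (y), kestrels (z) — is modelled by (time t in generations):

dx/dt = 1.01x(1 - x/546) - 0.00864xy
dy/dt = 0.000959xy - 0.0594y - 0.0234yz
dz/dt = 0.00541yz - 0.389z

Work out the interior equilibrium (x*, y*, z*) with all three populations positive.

x* ≈ 210, y* ≈ 71.9, z* ≈ 6.07

From dz/dt = 0: 0.00541y* = 0.389, so y* = 71.9.
From dx/dt = 0: 1.01(1 - x*/546) = 0.00864·71.9, giving x* = 546·(1 - 0.615) = 210.
From dy/dt = 0: 0.000959·210 - 0.0594 = 0.0234z*, so z* = 0.142/0.0234 = 6.07.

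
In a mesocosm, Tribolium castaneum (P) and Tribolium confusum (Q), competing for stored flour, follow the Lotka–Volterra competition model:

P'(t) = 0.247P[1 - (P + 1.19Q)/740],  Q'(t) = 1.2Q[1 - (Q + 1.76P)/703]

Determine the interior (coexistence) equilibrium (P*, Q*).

P* ≈ 88.2, Q* ≈ 548

Setting both brackets to zero gives the nullclines P + 1.19Q = 740 and 1.76P + Q = 703.
Substituting Q = 703 - 1.76P into the first: P(1 - 1.19·1.76) = 740 - 1.19·703.
So P* = -96.6/-1.09 = 88.2, and then Q* = 703 - 1.76·88.2 = 548.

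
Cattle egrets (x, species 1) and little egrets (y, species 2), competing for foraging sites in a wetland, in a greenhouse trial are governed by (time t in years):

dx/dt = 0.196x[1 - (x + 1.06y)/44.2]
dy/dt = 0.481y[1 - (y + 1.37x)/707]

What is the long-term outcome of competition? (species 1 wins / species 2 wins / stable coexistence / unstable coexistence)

species 2 excludes species 1

Compare the nullcline intercepts: K1/α12 = 44.2/1.06 = 41.7 < K2 = 707; K2/α21 = 707/1.37 = 516 > K1 = 44.2.
Since the inequalities point opposite ways, species 2 can invade but species 1 cannot.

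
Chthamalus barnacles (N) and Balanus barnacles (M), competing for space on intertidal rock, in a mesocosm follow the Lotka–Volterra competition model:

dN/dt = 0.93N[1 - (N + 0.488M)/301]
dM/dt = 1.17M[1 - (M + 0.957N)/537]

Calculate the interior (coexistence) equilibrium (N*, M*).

N* ≈ 73.1, M* ≈ 467

Setting both brackets to zero gives the nullclines N + 0.488M = 301 and 0.957N + M = 537.
Substituting M = 537 - 0.957N into the first: N(1 - 0.488·0.957) = 301 - 0.488·537.
So N* = 38.9/0.533 = 73.1, and then M* = 537 - 0.957·73.1 = 467.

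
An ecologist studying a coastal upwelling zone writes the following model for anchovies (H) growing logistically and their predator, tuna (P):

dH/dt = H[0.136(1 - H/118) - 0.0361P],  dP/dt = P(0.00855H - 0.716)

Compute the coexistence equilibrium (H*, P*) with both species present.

From dP/dt = 0 with P > 0: 0.00855H* = 0.716, so H* = 83.7.
Substitute into dH/dt = 0: 0.136(1 - 83.7/118) = 0.0361P*.
The bracket is 0.29, giving P* = 0.0395/0.0361 = 1.09.

H* ≈ 83.7, P* ≈ 1.09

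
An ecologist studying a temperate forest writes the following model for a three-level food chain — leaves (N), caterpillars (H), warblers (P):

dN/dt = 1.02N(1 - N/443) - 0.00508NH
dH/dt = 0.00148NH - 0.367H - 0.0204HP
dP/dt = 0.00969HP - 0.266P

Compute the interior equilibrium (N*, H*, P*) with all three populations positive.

From dP/dt = 0: 0.00969H* = 0.266, so H* = 27.5.
From dN/dt = 0: 1.02(1 - N*/443) = 0.00508·27.5, giving N* = 443·(1 - 0.137) = 382.
From dH/dt = 0: 0.00148·382 - 0.367 = 0.0204P*, so P* = 0.199/0.0204 = 9.76.

N* ≈ 382, H* ≈ 27.5, P* ≈ 9.76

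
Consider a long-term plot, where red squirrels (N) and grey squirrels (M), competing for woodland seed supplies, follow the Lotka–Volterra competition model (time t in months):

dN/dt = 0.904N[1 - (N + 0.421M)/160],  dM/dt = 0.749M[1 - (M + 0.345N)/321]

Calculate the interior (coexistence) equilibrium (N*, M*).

Setting both brackets to zero gives the nullclines N + 0.421M = 160 and 0.345N + M = 321.
Substituting M = 321 - 0.345N into the first: N(1 - 0.421·0.345) = 160 - 0.421·321.
So N* = 24.9/0.855 = 29.1, and then M* = 321 - 0.345·29.1 = 311.

N* ≈ 29.1, M* ≈ 311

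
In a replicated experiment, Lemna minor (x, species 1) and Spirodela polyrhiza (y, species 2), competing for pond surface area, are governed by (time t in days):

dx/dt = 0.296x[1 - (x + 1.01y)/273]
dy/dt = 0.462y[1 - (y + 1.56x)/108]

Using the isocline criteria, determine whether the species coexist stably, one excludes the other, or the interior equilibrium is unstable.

species 1 excludes species 2

Compare the nullcline intercepts: K1/α12 = 273/1.01 = 270 > K2 = 108; K2/α21 = 108/1.56 = 69.2 < K1 = 273.
Since the inequalities point opposite ways, species 1 can invade but species 2 cannot.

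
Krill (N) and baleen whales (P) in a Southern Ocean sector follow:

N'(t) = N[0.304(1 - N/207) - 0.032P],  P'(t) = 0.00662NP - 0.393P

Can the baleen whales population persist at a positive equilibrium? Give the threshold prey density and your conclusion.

Threshold N = 59.4; K > 59.4, so yes, the predator persists.

The predator equation gives dP/dt > 0 only when N > 0.393/0.00662 = 59.4.
Without the predator, N → K = 207. Since 207 > 59.4, the predator can invade and persist.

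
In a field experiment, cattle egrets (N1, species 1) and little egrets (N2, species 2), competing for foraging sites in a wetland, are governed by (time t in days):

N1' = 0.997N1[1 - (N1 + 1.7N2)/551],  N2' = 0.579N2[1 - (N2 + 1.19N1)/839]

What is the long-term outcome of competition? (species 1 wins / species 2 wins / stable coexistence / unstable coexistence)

Compare the nullcline intercepts: K1/α12 = 551/1.7 = 324 < K2 = 839; K2/α21 = 839/1.19 = 705 > K1 = 551.
Since the inequalities point opposite ways, species 2 can invade but species 1 cannot.

species 2 excludes species 1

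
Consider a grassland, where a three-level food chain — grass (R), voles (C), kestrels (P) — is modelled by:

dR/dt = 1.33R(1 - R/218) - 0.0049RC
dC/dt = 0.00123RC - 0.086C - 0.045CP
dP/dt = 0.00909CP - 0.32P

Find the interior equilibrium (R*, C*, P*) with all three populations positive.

From dP/dt = 0: 0.00909C* = 0.32, so C* = 35.2.
From dR/dt = 0: 1.33(1 - R*/218) = 0.0049·35.2, giving R* = 218·(1 - 0.13) = 190.
From dC/dt = 0: 0.00123·190 - 0.086 = 0.045P*, so P* = 0.147/0.045 = 3.27.

R* ≈ 190, C* ≈ 35.2, P* ≈ 3.27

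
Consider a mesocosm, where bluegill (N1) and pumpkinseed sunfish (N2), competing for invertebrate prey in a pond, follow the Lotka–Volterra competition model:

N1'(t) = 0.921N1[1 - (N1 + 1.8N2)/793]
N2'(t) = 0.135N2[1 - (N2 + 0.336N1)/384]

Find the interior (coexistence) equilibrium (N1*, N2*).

Setting both brackets to zero gives the nullclines N1 + 1.8N2 = 793 and 0.336N1 + N2 = 384.
Substituting N2 = 384 - 0.336N1 into the first: N1(1 - 1.8·0.336) = 793 - 1.8·384.
So N1* = 102/0.395 = 258, and then N2* = 384 - 0.336·258 = 297.

N1* ≈ 258, N2* ≈ 297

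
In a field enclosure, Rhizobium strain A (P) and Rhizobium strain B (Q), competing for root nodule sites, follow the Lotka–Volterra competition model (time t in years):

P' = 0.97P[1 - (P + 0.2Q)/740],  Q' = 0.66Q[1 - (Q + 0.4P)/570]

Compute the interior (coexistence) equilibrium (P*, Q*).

Setting both brackets to zero gives the nullclines P + 0.2Q = 740 and 0.4P + Q = 570.
Substituting Q = 570 - 0.4P into the first: P(1 - 0.2·0.4) = 740 - 0.2·570.
So P* = 626/0.92 = 680, and then Q* = 570 - 0.4·680 = 298.

P* ≈ 680, Q* ≈ 298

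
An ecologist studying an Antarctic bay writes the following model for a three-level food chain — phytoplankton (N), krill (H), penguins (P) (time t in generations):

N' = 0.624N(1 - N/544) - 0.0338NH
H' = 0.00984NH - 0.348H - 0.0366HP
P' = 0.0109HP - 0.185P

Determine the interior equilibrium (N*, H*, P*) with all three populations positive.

N* ≈ 43.9, H* ≈ 17, P* ≈ 2.29

From dP/dt = 0: 0.0109H* = 0.185, so H* = 17.
From dN/dt = 0: 0.624(1 - N*/544) = 0.0338·17, giving N* = 544·(1 - 0.919) = 43.9.
From dH/dt = 0: 0.00984·43.9 - 0.348 = 0.0366P*, so P* = 0.0838/0.0366 = 2.29.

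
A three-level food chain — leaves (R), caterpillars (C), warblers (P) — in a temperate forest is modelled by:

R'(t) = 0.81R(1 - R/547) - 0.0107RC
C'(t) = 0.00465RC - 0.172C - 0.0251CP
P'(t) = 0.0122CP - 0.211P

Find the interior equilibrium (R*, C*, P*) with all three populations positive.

R* ≈ 422, C* ≈ 17.3, P* ≈ 71.3

From dP/dt = 0: 0.0122C* = 0.211, so C* = 17.3.
From dR/dt = 0: 0.81(1 - R*/547) = 0.0107·17.3, giving R* = 547·(1 - 0.228) = 422.
From dC/dt = 0: 0.00465·422 - 0.172 = 0.0251P*, so P* = 1.79/0.0251 = 71.3.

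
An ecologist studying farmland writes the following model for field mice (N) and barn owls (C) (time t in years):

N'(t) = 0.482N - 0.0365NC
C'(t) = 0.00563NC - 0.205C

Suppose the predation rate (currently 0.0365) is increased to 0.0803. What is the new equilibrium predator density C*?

At the interior fixed point, setting dN/dt = 0 with N > 0 fixes C* = (prey growth rate)/(NC coefficient) — independent of the other coefficients.
With the change, C* = 0.482/0.0803 = 6; it falls from 13.2.

C* ≈ 6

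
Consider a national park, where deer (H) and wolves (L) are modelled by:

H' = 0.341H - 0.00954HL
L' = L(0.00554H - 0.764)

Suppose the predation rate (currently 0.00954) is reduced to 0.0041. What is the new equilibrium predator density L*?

At the interior fixed point, setting dH/dt = 0 with H > 0 fixes L* = (prey growth rate)/(HL coefficient) — independent of the other coefficients.
With the change, L* = 0.341/0.0041 = 83.2; it rises from 35.7.

L* ≈ 83.2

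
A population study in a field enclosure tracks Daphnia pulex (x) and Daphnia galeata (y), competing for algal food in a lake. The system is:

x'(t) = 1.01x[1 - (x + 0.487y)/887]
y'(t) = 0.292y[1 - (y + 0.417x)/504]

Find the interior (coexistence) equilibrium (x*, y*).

x* ≈ 805, y* ≈ 168

Setting both brackets to zero gives the nullclines x + 0.487y = 887 and 0.417x + y = 504.
Substituting y = 504 - 0.417x into the first: x(1 - 0.487·0.417) = 887 - 0.487·504.
So x* = 642/0.797 = 805, and then y* = 504 - 0.417·805 = 168.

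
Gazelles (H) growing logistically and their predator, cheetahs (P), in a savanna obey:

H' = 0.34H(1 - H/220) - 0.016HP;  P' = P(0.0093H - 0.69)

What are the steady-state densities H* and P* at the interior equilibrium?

H* ≈ 74.2, P* ≈ 14.1

From dP/dt = 0 with P > 0: 0.0093H* = 0.69, so H* = 74.2.
Substitute into dH/dt = 0: 0.34(1 - 74.2/220) = 0.016P*.
The bracket is 0.663, giving P* = 0.225/0.016 = 14.1.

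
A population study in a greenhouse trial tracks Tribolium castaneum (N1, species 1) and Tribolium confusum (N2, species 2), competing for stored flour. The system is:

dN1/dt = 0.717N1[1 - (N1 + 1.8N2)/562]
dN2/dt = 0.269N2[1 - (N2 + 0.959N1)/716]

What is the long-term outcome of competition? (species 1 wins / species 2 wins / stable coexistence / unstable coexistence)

species 2 excludes species 1

Compare the nullcline intercepts: K1/α12 = 562/1.8 = 312 < K2 = 716; K2/α21 = 716/0.959 = 747 > K1 = 562.
Since the inequalities point opposite ways, species 2 can invade but species 1 cannot.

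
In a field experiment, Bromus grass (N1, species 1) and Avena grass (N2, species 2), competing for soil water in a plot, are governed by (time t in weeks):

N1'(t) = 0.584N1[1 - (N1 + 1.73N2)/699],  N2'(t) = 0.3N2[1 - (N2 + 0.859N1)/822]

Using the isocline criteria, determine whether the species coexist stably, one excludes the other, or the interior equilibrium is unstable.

Compare the nullcline intercepts: K1/α12 = 699/1.73 = 404 < K2 = 822; K2/α21 = 822/0.859 = 957 > K1 = 699.
Since the inequalities point opposite ways, species 2 can invade but species 1 cannot.

species 2 excludes species 1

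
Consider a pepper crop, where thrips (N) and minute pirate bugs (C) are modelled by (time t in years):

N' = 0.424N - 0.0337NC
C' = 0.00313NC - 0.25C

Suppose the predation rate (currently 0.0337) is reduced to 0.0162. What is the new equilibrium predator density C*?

At the interior fixed point, setting dN/dt = 0 with N > 0 fixes C* = (prey growth rate)/(NC coefficient) — independent of the other coefficients.
With the change, C* = 0.424/0.0162 = 26.2; it rises from 12.6.

C* ≈ 26.2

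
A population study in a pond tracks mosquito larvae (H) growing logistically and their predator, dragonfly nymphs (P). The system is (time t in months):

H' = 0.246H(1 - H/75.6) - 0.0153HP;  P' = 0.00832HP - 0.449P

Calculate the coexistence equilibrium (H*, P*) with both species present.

From dP/dt = 0 with P > 0: 0.00832H* = 0.449, so H* = 54.
Substitute into dH/dt = 0: 0.246(1 - 54/75.6) = 0.0153P*.
The bracket is 0.286, giving P* = 0.0704/0.0153 = 4.6.

H* ≈ 54, P* ≈ 4.6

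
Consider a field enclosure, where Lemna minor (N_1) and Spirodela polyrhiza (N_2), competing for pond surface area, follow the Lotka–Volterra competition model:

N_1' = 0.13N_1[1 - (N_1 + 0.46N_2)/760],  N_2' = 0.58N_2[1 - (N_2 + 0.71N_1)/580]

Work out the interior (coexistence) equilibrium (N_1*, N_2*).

N_1* ≈ 732, N_2* ≈ 60

Setting both brackets to zero gives the nullclines N_1 + 0.46N_2 = 760 and 0.71N_1 + N_2 = 580.
Substituting N_2 = 580 - 0.71N_1 into the first: N_1(1 - 0.46·0.71) = 760 - 0.46·580.
So N_1* = 493/0.673 = 732, and then N_2* = 580 - 0.71·732 = 60.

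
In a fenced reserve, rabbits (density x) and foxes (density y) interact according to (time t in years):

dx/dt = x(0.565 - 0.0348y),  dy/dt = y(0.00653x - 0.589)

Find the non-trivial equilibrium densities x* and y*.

Set dy/dt = 0 with y > 0: 0.00653x - 0.589 = 0, so x* = 0.589/0.00653 = 90.2.
Set dx/dt = 0 with x > 0: 0.565 - 0.0348y = 0, so y* = 0.565/0.0348 = 16.2.

x* ≈ 90.2, y* ≈ 16.2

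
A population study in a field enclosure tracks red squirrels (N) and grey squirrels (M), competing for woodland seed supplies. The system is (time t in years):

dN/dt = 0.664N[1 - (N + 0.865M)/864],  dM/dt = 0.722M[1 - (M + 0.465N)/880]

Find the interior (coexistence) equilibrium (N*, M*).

N* ≈ 172, M* ≈ 800

Setting both brackets to zero gives the nullclines N + 0.865M = 864 and 0.465N + M = 880.
Substituting M = 880 - 0.465N into the first: N(1 - 0.865·0.465) = 864 - 0.865·880.
So N* = 103/0.598 = 172, and then M* = 880 - 0.465·172 = 800.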